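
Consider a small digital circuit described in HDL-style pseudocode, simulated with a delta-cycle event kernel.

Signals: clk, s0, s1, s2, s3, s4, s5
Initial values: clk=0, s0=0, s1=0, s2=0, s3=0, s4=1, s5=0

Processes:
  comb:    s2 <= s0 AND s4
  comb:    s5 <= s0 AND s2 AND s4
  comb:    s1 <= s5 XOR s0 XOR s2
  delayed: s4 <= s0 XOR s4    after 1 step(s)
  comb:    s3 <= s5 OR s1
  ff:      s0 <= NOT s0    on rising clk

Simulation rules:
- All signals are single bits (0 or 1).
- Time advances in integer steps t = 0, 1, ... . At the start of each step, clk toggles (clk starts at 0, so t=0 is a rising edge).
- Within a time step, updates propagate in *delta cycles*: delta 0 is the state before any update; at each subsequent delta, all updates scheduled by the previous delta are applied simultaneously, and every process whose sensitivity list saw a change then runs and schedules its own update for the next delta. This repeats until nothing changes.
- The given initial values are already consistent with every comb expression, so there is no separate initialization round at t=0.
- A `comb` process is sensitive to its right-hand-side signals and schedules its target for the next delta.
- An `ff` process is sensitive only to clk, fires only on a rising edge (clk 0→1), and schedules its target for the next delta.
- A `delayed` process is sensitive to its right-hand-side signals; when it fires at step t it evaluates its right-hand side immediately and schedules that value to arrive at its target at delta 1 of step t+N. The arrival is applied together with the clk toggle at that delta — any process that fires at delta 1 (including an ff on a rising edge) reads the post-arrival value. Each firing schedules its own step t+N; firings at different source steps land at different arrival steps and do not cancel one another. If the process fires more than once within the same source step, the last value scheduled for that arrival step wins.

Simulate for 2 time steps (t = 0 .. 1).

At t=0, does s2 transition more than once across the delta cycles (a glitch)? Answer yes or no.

no

t=0 Δ0: s4=1 s5=0 s3=0 s2=0 s0=0 s1=0 clk=0
  Δ1: clk:0→1
  Δ2: s0:0→1
  Δ3: s2:0→1, s1:0→1
  Δ4: s5:0→1, s3:0→1, s1:1→0
  Δ5: s1:0→1
  (5Δ to stable)
t=1 Δ0: s4=1 s5=1 s3=1 s2=1 s0=1 s1=1 clk=1
  Δ1: s4:1→0, clk:1→0
  Δ2: s5:1→0, s2:1→0
  (2Δ to stable)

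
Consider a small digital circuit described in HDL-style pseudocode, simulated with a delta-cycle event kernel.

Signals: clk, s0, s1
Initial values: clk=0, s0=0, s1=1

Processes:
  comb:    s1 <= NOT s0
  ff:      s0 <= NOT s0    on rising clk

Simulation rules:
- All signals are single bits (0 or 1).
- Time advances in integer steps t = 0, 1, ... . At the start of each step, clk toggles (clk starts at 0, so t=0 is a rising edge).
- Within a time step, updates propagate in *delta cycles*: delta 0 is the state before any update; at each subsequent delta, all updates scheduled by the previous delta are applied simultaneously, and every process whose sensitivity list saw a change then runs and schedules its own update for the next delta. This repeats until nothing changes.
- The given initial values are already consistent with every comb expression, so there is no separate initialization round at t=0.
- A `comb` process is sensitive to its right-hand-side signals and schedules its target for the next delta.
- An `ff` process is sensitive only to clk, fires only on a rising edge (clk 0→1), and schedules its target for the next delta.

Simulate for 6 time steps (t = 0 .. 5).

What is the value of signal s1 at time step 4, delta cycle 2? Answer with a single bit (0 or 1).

1

t0.Δ0 s0=0 s1=1 clk=0
t0.Δ1 s0=0 s1=1 clk=1
t0.Δ2 s0=1 s1=1 clk=1
t0.Δ3 s0=1 s1=0 clk=1
t1.Δ0 s0=1 s1=0 clk=1
t1.Δ1 s0=1 s1=0 clk=0
t2.Δ0 s0=1 s1=0 clk=0
t2.Δ1 s0=1 s1=0 clk=1
t2.Δ2 s0=0 s1=0 clk=1
t2.Δ3 s0=0 s1=1 clk=1
t3.Δ0 s0=0 s1=1 clk=1
t3.Δ1 s0=0 s1=1 clk=0
t4.Δ0 s0=0 s1=1 clk=0
t4.Δ1 s0=0 s1=1 clk=1
t4.Δ2 s0=1 s1=1 clk=1
t4.Δ3 s0=1 s1=0 clk=1
t5.Δ0 s0=1 s1=0 clk=1
t5.Δ1 s0=1 s1=0 clk=0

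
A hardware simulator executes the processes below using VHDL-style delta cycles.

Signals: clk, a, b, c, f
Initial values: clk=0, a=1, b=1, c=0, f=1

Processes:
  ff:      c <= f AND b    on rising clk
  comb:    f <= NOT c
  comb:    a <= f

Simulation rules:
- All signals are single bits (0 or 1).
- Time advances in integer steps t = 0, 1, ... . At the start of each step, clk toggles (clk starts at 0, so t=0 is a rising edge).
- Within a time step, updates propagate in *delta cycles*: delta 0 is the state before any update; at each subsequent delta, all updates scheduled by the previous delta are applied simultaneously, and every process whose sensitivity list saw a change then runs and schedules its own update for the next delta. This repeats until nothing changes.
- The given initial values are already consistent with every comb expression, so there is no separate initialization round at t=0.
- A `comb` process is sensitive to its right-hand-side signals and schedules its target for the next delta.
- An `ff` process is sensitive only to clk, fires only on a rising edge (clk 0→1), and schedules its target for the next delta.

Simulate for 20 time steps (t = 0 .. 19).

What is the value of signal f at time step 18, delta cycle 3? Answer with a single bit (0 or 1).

t0.Δ0 clk=0 c=0 a=1 b=1 f=1
t0.Δ1 clk=1 c=0 a=1 b=1 f=1
t0.Δ2 clk=1 c=1 a=1 b=1 f=1
t0.Δ3 clk=1 c=1 a=1 b=1 f=0
t0.Δ4 clk=1 c=1 a=0 b=1 f=0
t1.Δ0 clk=1 c=1 a=0 b=1 f=0
t1.Δ1 clk=0 c=1 a=0 b=1 f=0
t2.Δ0 clk=0 c=1 a=0 b=1 f=0
t2.Δ1 clk=1 c=1 a=0 b=1 f=0
t2.Δ2 clk=1 c=0 a=0 b=1 f=0
t2.Δ3 clk=1 c=0 a=0 b=1 f=1
t2.Δ4 clk=1 c=0 a=1 b=1 f=1
t3.Δ0 clk=1 c=0 a=1 b=1 f=1
t3.Δ1 clk=0 c=0 a=1 b=1 f=1
t4.Δ0 clk=0 c=0 a=1 b=1 f=1
t4.Δ1 clk=1 c=0 a=1 b=1 f=1
t4.Δ2 clk=1 c=1 a=1 b=1 f=1
t4.Δ3 clk=1 c=1 a=1 b=1 f=0
t4.Δ4 clk=1 c=1 a=0 b=1 f=0
t5.Δ0 clk=1 c=1 a=0 b=1 f=0
t5.Δ1 clk=0 c=1 a=0 b=1 f=0
t6.Δ0 clk=0 c=1 a=0 b=1 f=0
t6.Δ1 clk=1 c=1 a=0 b=1 f=0
t6.Δ2 clk=1 c=0 a=0 b=1 f=0
t6.Δ3 clk=1 c=0 a=0 b=1 f=1
t6.Δ4 clk=1 c=0 a=1 b=1 f=1
t7.Δ0 clk=1 c=0 a=1 b=1 f=1
t7.Δ1 clk=0 c=0 a=1 b=1 f=1
t8.Δ0 clk=0 c=0 a=1 b=1 f=1
t8.Δ1 clk=1 c=0 a=1 b=1 f=1
t8.Δ2 clk=1 c=1 a=1 b=1 f=1
t8.Δ3 clk=1 c=1 a=1 b=1 f=0
t8.Δ4 clk=1 c=1 a=0 b=1 f=0
t9.Δ0 clk=1 c=1 a=0 b=1 f=0
t9.Δ1 clk=0 c=1 a=0 b=1 f=0
t10.Δ0 clk=0 c=1 a=0 b=1 f=0
t10.Δ1 clk=1 c=1 a=0 b=1 f=0
t10.Δ2 clk=1 c=0 a=0 b=1 f=0
t10.Δ3 clk=1 c=0 a=0 b=1 f=1
t10.Δ4 clk=1 c=0 a=1 b=1 f=1
t11.Δ0 clk=1 c=0 a=1 b=1 f=1
t11.Δ1 clk=0 c=0 a=1 b=1 f=1
t12.Δ0 clk=0 c=0 a=1 b=1 f=1
t12.Δ1 clk=1 c=0 a=1 b=1 f=1
t12.Δ2 clk=1 c=1 a=1 b=1 f=1
t12.Δ3 clk=1 c=1 a=1 b=1 f=0
t12.Δ4 clk=1 c=1 a=0 b=1 f=0
t13.Δ0 clk=1 c=1 a=0 b=1 f=0
t13.Δ1 clk=0 c=1 a=0 b=1 f=0
t14.Δ0 clk=0 c=1 a=0 b=1 f=0
t14.Δ1 clk=1 c=1 a=0 b=1 f=0
t14.Δ2 clk=1 c=0 a=0 b=1 f=0
t14.Δ3 clk=1 c=0 a=0 b=1 f=1
t14.Δ4 clk=1 c=0 a=1 b=1 f=1
t15.Δ0 clk=1 c=0 a=1 b=1 f=1
t15.Δ1 clk=0 c=0 a=1 b=1 f=1
t16.Δ0 clk=0 c=0 a=1 b=1 f=1
t16.Δ1 clk=1 c=0 a=1 b=1 f=1
t16.Δ2 clk=1 c=1 a=1 b=1 f=1
t16.Δ3 clk=1 c=1 a=1 b=1 f=0
t16.Δ4 clk=1 c=1 a=0 b=1 f=0
t17.Δ0 clk=1 c=1 a=0 b=1 f=0
t17.Δ1 clk=0 c=1 a=0 b=1 f=0
t18.Δ0 clk=0 c=1 a=0 b=1 f=0
t18.Δ1 clk=1 c=1 a=0 b=1 f=0
t18.Δ2 clk=1 c=0 a=0 b=1 f=0
t18.Δ3 clk=1 c=0 a=0 b=1 f=1
t18.Δ4 clk=1 c=0 a=1 b=1 f=1
t19.Δ0 clk=1 c=0 a=1 b=1 f=1
t19.Δ1 clk=0 c=0 a=1 b=1 f=1

1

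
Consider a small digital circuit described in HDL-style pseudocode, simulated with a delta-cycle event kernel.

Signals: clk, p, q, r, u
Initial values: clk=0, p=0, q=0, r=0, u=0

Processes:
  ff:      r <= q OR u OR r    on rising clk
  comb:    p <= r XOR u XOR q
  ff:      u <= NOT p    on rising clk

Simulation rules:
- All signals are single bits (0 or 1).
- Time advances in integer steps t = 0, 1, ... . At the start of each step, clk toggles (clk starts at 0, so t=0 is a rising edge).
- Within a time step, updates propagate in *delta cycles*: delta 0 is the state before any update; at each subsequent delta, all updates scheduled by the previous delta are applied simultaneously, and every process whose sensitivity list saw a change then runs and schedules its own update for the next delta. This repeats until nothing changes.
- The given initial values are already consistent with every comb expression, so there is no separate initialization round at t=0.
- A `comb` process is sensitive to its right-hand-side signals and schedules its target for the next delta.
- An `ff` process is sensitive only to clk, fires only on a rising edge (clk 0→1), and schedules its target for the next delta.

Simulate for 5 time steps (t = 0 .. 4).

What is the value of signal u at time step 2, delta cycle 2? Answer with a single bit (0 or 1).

0

[bits: q,u,p,r,clk]
t=0: Δ0=00000 Δ1=00001 Δ2=01001 Δ3=01101 | 3Δ
t=1: Δ0=01101 Δ1=01100 | 1Δ
t=2: Δ0=01100 Δ1=01101 Δ2=00111 | 2Δ
t=3: Δ0=00111 Δ1=00110 | 1Δ
t=4: Δ0=00110 Δ1=00111 | 1Δ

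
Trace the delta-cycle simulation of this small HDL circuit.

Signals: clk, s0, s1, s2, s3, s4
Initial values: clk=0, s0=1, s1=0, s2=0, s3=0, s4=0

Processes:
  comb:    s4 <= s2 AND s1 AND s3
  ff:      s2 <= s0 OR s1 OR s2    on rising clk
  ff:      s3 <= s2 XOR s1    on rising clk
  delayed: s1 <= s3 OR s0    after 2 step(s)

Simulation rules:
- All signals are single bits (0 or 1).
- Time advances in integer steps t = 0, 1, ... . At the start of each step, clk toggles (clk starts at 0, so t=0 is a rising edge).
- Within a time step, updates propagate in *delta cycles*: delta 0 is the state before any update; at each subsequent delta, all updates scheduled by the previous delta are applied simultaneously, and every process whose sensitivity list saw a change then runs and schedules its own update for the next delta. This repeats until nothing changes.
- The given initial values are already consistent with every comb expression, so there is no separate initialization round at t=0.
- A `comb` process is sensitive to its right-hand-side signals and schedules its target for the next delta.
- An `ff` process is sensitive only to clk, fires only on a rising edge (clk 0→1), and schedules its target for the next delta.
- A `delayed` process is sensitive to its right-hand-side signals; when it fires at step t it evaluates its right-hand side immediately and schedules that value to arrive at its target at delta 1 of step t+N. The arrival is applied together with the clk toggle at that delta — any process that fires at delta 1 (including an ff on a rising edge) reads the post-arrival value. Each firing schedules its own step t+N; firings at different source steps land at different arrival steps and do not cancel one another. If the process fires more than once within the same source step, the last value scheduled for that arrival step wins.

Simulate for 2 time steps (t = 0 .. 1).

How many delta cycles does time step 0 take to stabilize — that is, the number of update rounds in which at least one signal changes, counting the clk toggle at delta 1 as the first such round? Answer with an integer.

2

t0.Δ0 clk=0 s0=1 s3=0 s1=0 s4=0 s2=0
t0.Δ1 clk=1 s0=1 s3=0 s1=0 s4=0 s2=0
t0.Δ2 clk=1 s0=1 s3=0 s1=0 s4=0 s2=1
t1.Δ0 clk=1 s0=1 s3=0 s1=0 s4=0 s2=1
t1.Δ1 clk=0 s0=1 s3=0 s1=0 s4=0 s2=1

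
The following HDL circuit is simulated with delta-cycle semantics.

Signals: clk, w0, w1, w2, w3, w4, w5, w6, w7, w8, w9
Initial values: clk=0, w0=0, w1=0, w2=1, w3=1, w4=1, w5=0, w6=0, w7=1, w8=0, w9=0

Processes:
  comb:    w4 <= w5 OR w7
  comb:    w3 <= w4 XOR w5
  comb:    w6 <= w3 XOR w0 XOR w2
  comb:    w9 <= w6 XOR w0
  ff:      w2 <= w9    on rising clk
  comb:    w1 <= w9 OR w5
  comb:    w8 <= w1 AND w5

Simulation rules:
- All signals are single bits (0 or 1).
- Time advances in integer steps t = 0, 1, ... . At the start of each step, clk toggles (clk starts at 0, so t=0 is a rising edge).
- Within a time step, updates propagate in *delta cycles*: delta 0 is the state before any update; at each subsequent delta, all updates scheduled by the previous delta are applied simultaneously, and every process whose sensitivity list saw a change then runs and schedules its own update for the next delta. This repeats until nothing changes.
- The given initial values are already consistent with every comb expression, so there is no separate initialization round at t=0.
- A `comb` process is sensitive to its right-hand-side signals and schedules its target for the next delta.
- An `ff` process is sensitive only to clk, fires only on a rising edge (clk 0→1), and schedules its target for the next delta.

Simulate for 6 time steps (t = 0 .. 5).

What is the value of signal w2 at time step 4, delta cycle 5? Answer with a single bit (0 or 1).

0

[bits: clk,w9,w7,w4,w8,w0,w5,w3,w6,w1,w2]
t=0: Δ0=00110001001 Δ1=10110001001 Δ2=10110001000 Δ3=10110001100 Δ4=11110001100 Δ5=11110001110 | 5Δ
t=1: Δ0=11110001110 Δ1=01110001110 | 1Δ
t=2: Δ0=01110001110 Δ1=11110001110 Δ2=11110001111 Δ3=11110001011 Δ4=10110001011 Δ5=10110001001 | 5Δ
t=3: Δ0=10110001001 Δ1=00110001001 | 1Δ
t=4: Δ0=00110001001 Δ1=10110001001 Δ2=10110001000 Δ3=10110001100 Δ4=11110001100 Δ5=11110001110 | 5Δ
t=5: Δ0=11110001110 Δ1=01110001110 | 1Δ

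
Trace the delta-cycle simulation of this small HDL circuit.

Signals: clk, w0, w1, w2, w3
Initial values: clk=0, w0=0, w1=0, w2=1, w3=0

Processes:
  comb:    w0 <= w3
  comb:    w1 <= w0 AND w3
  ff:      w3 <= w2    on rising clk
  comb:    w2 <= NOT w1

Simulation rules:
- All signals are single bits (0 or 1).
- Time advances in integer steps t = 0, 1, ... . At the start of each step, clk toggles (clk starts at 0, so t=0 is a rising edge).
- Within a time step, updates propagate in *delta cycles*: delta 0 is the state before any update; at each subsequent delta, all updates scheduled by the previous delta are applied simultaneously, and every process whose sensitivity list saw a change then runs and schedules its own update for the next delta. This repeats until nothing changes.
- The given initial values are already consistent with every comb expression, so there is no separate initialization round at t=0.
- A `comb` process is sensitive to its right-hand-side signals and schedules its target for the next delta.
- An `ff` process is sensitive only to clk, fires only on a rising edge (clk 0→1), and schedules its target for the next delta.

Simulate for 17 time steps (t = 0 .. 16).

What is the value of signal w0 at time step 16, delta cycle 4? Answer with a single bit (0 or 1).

[bits: w2,w0,w1,w3,clk]
t=0: Δ0=10000 Δ1=10001 Δ2=10011 Δ3=11011 Δ4=11111 Δ5=01111 | 5Δ
t=1: Δ0=01111 Δ1=01110 | 1Δ
t=2: Δ0=01110 Δ1=01111 Δ2=01101 Δ3=00001 Δ4=10001 | 4Δ
t=3: Δ0=10001 Δ1=10000 | 1Δ
t=4: Δ0=10000 Δ1=10001 Δ2=10011 Δ3=11011 Δ4=11111 Δ5=01111 | 5Δ
t=5: Δ0=01111 Δ1=01110 | 1Δ
t=6: Δ0=01110 Δ1=01111 Δ2=01101 Δ3=00001 Δ4=10001 | 4Δ
t=7: Δ0=10001 Δ1=10000 | 1Δ
t=8: Δ0=10000 Δ1=10001 Δ2=10011 Δ3=11011 Δ4=11111 Δ5=01111 | 5Δ
t=9: Δ0=01111 Δ1=01110 | 1Δ
t=10: Δ0=01110 Δ1=01111 Δ2=01101 Δ3=00001 Δ4=10001 | 4Δ
t=11: Δ0=10001 Δ1=10000 | 1Δ
t=12: Δ0=10000 Δ1=10001 Δ2=10011 Δ3=11011 Δ4=11111 Δ5=01111 | 5Δ
t=13: Δ0=01111 Δ1=01110 | 1Δ
t=14: Δ0=01110 Δ1=01111 Δ2=01101 Δ3=00001 Δ4=10001 | 4Δ
t=15: Δ0=10001 Δ1=10000 | 1Δ
t=16: Δ0=10000 Δ1=10001 Δ2=10011 Δ3=11011 Δ4=11111 Δ5=01111 | 5Δ

1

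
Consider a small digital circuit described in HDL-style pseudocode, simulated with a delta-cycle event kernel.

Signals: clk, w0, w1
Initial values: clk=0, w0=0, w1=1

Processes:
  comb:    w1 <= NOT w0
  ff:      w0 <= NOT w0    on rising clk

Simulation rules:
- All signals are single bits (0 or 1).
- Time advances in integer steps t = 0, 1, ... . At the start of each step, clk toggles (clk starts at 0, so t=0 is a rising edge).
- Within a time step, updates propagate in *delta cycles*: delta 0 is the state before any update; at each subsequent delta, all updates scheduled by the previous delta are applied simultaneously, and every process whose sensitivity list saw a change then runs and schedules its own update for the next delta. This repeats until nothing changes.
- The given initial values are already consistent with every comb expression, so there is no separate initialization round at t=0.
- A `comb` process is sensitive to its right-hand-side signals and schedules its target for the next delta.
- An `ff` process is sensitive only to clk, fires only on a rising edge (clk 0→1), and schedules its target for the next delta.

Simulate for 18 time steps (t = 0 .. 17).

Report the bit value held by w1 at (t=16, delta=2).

1

t=0 Δ0: w1=1 clk=0 w0=0
  Δ1: clk:0→1
  Δ2: w0:0→1
  Δ3: w1:1→0
  (3Δ to stable)
t=1 Δ0: w1=0 clk=1 w0=1
  Δ1: clk:1→0
  (1Δ to stable)
t=2 Δ0: w1=0 clk=0 w0=1
  Δ1: clk:0→1
  Δ2: w0:1→0
  Δ3: w1:0→1
  (3Δ to stable)
t=3 Δ0: w1=1 clk=1 w0=0
  Δ1: clk:1→0
  (1Δ to stable)
t=4 Δ0: w1=1 clk=0 w0=0
  Δ1: clk:0→1
  Δ2: w0:0→1
  Δ3: w1:1→0
  (3Δ to stable)
t=5 Δ0: w1=0 clk=1 w0=1
  Δ1: clk:1→0
  (1Δ to stable)
t=6 Δ0: w1=0 clk=0 w0=1
  Δ1: clk:0→1
  Δ2: w0:1→0
  Δ3: w1:0→1
  (3Δ to stable)
t=7 Δ0: w1=1 clk=1 w0=0
  Δ1: clk:1→0
  (1Δ to stable)
t=8 Δ0: w1=1 clk=0 w0=0
  Δ1: clk:0→1
  Δ2: w0:0→1
  Δ3: w1:1→0
  (3Δ to stable)
t=9 Δ0: w1=0 clk=1 w0=1
  Δ1: clk:1→0
  (1Δ to stable)
t=10 Δ0: w1=0 clk=0 w0=1
  Δ1: clk:0→1
  Δ2: w0:1→0
  Δ3: w1:0→1
  (3Δ to stable)
t=11 Δ0: w1=1 clk=1 w0=0
  Δ1: clk:1→0
  (1Δ to stable)
t=12 Δ0: w1=1 clk=0 w0=0
  Δ1: clk:0→1
  Δ2: w0:0→1
  Δ3: w1:1→0
  (3Δ to stable)
t=13 Δ0: w1=0 clk=1 w0=1
  Δ1: clk:1→0
  (1Δ to stable)
t=14 Δ0: w1=0 clk=0 w0=1
  Δ1: clk:0→1
  Δ2: w0:1→0
  Δ3: w1:0→1
  (3Δ to stable)
t=15 Δ0: w1=1 clk=1 w0=0
  Δ1: clk:1→0
  (1Δ to stable)
t=16 Δ0: w1=1 clk=0 w0=0
  Δ1: clk:0→1
  Δ2: w0:0→1
  Δ3: w1:1→0
  (3Δ to stable)
t=17 Δ0: w1=0 clk=1 w0=1
  Δ1: clk:1→0
  (1Δ to stable)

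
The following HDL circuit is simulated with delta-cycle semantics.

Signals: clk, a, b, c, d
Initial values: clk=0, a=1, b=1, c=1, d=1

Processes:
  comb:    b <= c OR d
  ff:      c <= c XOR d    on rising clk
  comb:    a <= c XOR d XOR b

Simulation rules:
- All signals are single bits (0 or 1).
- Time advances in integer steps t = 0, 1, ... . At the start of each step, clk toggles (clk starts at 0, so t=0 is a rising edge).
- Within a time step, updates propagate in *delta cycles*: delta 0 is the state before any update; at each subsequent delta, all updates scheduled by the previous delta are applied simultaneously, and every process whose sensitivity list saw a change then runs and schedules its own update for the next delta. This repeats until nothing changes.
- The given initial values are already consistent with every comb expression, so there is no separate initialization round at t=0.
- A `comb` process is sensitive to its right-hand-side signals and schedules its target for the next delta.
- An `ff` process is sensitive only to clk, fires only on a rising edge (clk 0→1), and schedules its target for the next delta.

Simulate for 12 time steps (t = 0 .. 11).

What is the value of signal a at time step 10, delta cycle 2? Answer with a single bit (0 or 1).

[bits: d,clk,c,b,a]
t=0: Δ0=10111 Δ1=11111 Δ2=11011 Δ3=11010 | 3Δ
t=1: Δ0=11010 Δ1=10010 | 1Δ
t=2: Δ0=10010 Δ1=11010 Δ2=11110 Δ3=11111 | 3Δ
t=3: Δ0=11111 Δ1=10111 | 1Δ
t=4: Δ0=10111 Δ1=11111 Δ2=11011 Δ3=11010 | 3Δ
t=5: Δ0=11010 Δ1=10010 | 1Δ
t=6: Δ0=10010 Δ1=11010 Δ2=11110 Δ3=11111 | 3Δ
t=7: Δ0=11111 Δ1=10111 | 1Δ
t=8: Δ0=10111 Δ1=11111 Δ2=11011 Δ3=11010 | 3Δ
t=9: Δ0=11010 Δ1=10010 | 1Δ
t=10: Δ0=10010 Δ1=11010 Δ2=11110 Δ3=11111 | 3Δ
t=11: Δ0=11111 Δ1=10111 | 1Δ

0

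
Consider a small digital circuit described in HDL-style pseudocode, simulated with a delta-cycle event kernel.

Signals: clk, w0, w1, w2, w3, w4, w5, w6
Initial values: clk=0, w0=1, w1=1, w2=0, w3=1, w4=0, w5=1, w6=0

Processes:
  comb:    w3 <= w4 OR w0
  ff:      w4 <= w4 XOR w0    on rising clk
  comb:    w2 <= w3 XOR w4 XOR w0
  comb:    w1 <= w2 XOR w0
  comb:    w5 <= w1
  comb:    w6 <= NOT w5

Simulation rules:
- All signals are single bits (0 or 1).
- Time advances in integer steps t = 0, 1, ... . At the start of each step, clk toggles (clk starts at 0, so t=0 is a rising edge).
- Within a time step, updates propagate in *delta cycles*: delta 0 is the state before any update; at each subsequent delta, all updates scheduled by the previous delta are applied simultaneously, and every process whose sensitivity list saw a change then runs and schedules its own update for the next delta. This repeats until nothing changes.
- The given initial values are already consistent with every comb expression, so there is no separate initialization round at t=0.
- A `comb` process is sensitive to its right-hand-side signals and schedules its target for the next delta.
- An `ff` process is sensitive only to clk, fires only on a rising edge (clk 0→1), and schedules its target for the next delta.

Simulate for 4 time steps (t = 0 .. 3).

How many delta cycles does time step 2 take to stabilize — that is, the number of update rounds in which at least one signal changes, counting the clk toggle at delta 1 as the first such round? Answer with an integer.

6

t0.Δ0 w0=1 w2=0 w5=1 clk=0 w4=0 w6=0 w1=1 w3=1
t0.Δ1 w0=1 w2=0 w5=1 clk=1 w4=0 w6=0 w1=1 w3=1
t0.Δ2 w0=1 w2=0 w5=1 clk=1 w4=1 w6=0 w1=1 w3=1
t0.Δ3 w0=1 w2=1 w5=1 clk=1 w4=1 w6=0 w1=1 w3=1
t0.Δ4 w0=1 w2=1 w5=1 clk=1 w4=1 w6=0 w1=0 w3=1
t0.Δ5 w0=1 w2=1 w5=0 clk=1 w4=1 w6=0 w1=0 w3=1
t0.Δ6 w0=1 w2=1 w5=0 clk=1 w4=1 w6=1 w1=0 w3=1
t1.Δ0 w0=1 w2=1 w5=0 clk=1 w4=1 w6=1 w1=0 w3=1
t1.Δ1 w0=1 w2=1 w5=0 clk=0 w4=1 w6=1 w1=0 w3=1
t2.Δ0 w0=1 w2=1 w5=0 clk=0 w4=1 w6=1 w1=0 w3=1
t2.Δ1 w0=1 w2=1 w5=0 clk=1 w4=1 w6=1 w1=0 w3=1
t2.Δ2 w0=1 w2=1 w5=0 clk=1 w4=0 w6=1 w1=0 w3=1
t2.Δ3 w0=1 w2=0 w5=0 clk=1 w4=0 w6=1 w1=0 w3=1
t2.Δ4 w0=1 w2=0 w5=0 clk=1 w4=0 w6=1 w1=1 w3=1
t2.Δ5 w0=1 w2=0 w5=1 clk=1 w4=0 w6=1 w1=1 w3=1
t2.Δ6 w0=1 w2=0 w5=1 clk=1 w4=0 w6=0 w1=1 w3=1
t3.Δ0 w0=1 w2=0 w5=1 clk=1 w4=0 w6=0 w1=1 w3=1
t3.Δ1 w0=1 w2=0 w5=1 clk=0 w4=0 w6=0 w1=1 w3=1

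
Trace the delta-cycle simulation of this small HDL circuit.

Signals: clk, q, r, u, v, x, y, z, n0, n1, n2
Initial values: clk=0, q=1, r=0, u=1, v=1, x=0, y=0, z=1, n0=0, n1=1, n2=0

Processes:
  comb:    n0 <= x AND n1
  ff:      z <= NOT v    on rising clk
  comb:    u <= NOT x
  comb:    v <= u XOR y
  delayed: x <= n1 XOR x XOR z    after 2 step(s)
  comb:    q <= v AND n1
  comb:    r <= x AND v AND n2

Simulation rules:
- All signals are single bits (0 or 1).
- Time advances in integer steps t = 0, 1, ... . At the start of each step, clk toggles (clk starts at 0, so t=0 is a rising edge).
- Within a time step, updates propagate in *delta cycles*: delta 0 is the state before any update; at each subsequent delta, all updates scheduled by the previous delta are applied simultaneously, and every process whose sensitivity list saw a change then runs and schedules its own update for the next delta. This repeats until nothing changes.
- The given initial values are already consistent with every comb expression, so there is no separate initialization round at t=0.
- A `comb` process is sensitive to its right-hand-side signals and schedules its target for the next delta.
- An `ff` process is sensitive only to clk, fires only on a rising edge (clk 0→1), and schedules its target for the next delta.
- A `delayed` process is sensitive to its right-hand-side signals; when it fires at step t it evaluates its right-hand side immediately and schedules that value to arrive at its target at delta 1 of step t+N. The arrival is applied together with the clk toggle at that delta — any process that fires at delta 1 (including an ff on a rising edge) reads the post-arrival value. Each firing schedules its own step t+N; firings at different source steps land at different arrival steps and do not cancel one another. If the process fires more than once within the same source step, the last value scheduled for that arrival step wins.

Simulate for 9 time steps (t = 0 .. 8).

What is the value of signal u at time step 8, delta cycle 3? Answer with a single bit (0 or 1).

0

t=0 Δ0: n1=1 clk=0 y=0 x=0 n2=0 r=0 n0=0 q=1 v=1 z=1 u=1
  Δ1: clk:0→1
  Δ2: z:1→0
  (2Δ to stable)
t=1 Δ0: n1=1 clk=1 y=0 x=0 n2=0 r=0 n0=0 q=1 v=1 z=0 u=1
  Δ1: clk:1→0
  (1Δ to stable)
t=2 Δ0: n1=1 clk=0 y=0 x=0 n2=0 r=0 n0=0 q=1 v=1 z=0 u=1
  Δ1: clk:0→1, x:0→1
  Δ2: n0:0→1, u:1→0
  Δ3: v:1→0
  Δ4: q:1→0
  (4Δ to stable)
t=3 Δ0: n1=1 clk=1 y=0 x=1 n2=0 r=0 n0=1 q=0 v=0 z=0 u=0
  Δ1: clk:1→0
  (1Δ to stable)
t=4 Δ0: n1=1 clk=0 y=0 x=1 n2=0 r=0 n0=1 q=0 v=0 z=0 u=0
  Δ1: clk:0→1, x:1→0
  Δ2: n0:1→0, z:0→1, u:0→1
  Δ3: v:0→1
  Δ4: q:0→1
  (4Δ to stable)
t=5 Δ0: n1=1 clk=1 y=0 x=0 n2=0 r=0 n0=0 q=1 v=1 z=1 u=1
  Δ1: clk:1→0
  (1Δ to stable)
t=6 Δ0: n1=1 clk=0 y=0 x=0 n2=0 r=0 n0=0 q=1 v=1 z=1 u=1
  Δ1: clk:0→1
  Δ2: z:1→0
  (2Δ to stable)
t=7 Δ0: n1=1 clk=1 y=0 x=0 n2=0 r=0 n0=0 q=1 v=1 z=0 u=1
  Δ1: clk:1→0
  (1Δ to stable)
t=8 Δ0: n1=1 clk=0 y=0 x=0 n2=0 r=0 n0=0 q=1 v=1 z=0 u=1
  Δ1: clk:0→1, x:0→1
  Δ2: n0:0→1, u:1→0
  Δ3: v:1→0
  Δ4: q:1→0
  (4Δ to stable)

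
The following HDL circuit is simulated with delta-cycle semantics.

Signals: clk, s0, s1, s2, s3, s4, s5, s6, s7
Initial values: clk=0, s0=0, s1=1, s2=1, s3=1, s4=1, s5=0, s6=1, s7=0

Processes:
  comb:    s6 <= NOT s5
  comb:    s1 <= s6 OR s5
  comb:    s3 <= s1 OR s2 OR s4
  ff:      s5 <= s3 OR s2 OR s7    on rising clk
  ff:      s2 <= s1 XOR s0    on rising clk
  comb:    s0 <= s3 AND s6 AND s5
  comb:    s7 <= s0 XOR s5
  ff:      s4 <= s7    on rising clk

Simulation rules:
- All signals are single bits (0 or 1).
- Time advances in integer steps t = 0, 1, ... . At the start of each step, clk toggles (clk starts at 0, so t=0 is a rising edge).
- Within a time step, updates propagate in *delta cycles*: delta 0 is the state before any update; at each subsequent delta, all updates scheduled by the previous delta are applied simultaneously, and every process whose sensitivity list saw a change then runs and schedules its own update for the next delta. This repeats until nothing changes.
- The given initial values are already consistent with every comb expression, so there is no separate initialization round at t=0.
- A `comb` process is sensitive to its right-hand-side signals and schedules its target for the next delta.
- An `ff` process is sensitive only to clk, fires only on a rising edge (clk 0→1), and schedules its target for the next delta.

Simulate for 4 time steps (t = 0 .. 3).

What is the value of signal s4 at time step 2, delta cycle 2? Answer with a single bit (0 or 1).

[bits: s1,s2,s7,s4,clk,s3,s5,s6,s0]
t=0: Δ0=110101010 Δ1=110111010 Δ2=110011110 Δ3=111011101 Δ4=110011100 Δ5=111011100 | 5Δ
t=1: Δ0=111011100 Δ1=111001100 | 1Δ
t=2: Δ0=111001100 Δ1=111011100 Δ2=111111100 | 2Δ
t=3: Δ0=111111100 Δ1=111101100 | 1Δ

1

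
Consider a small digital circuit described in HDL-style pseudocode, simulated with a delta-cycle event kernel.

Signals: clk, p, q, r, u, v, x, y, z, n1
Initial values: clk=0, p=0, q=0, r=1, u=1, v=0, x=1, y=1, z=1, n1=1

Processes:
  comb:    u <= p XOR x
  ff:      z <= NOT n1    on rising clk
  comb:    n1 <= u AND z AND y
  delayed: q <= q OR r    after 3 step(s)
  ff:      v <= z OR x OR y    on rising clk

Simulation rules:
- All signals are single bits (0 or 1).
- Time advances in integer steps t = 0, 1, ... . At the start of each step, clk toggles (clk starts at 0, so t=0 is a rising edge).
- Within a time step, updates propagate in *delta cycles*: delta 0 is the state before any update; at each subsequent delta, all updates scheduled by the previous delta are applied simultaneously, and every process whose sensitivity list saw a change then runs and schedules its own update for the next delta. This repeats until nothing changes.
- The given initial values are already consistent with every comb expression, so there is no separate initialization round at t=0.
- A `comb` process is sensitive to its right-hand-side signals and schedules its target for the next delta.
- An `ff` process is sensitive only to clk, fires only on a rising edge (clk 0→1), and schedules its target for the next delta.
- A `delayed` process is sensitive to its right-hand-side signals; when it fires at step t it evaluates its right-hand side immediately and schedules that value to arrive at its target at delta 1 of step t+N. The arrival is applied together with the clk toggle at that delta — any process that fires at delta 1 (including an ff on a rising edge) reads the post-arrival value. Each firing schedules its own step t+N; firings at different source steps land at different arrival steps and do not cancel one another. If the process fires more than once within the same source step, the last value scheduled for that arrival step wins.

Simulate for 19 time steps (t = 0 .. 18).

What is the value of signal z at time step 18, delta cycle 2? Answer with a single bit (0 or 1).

t0.Δ0 r=1 y=1 z=1 v=0 u=1 clk=0 n1=1 p=0 x=1 q=0
t0.Δ1 r=1 y=1 z=1 v=0 u=1 clk=1 n1=1 p=0 x=1 q=0
t0.Δ2 r=1 y=1 z=0 v=1 u=1 clk=1 n1=1 p=0 x=1 q=0
t0.Δ3 r=1 y=1 z=0 v=1 u=1 clk=1 n1=0 p=0 x=1 q=0
t1.Δ0 r=1 y=1 z=0 v=1 u=1 clk=1 n1=0 p=0 x=1 q=0
t1.Δ1 r=1 y=1 z=0 v=1 u=1 clk=0 n1=0 p=0 x=1 q=0
t2.Δ0 r=1 y=1 z=0 v=1 u=1 clk=0 n1=0 p=0 x=1 q=0
t2.Δ1 r=1 y=1 z=0 v=1 u=1 clk=1 n1=0 p=0 x=1 q=0
t2.Δ2 r=1 y=1 z=1 v=1 u=1 clk=1 n1=0 p=0 x=1 q=0
t2.Δ3 r=1 y=1 z=1 v=1 u=1 clk=1 n1=1 p=0 x=1 q=0
t3.Δ0 r=1 y=1 z=1 v=1 u=1 clk=1 n1=1 p=0 x=1 q=0
t3.Δ1 r=1 y=1 z=1 v=1 u=1 clk=0 n1=1 p=0 x=1 q=0
t4.Δ0 r=1 y=1 z=1 v=1 u=1 clk=0 n1=1 p=0 x=1 q=0
t4.Δ1 r=1 y=1 z=1 v=1 u=1 clk=1 n1=1 p=0 x=1 q=0
t4.Δ2 r=1 y=1 z=0 v=1 u=1 clk=1 n1=1 p=0 x=1 q=0
t4.Δ3 r=1 y=1 z=0 v=1 u=1 clk=1 n1=0 p=0 x=1 q=0
t5.Δ0 r=1 y=1 z=0 v=1 u=1 clk=1 n1=0 p=0 x=1 q=0
t5.Δ1 r=1 y=1 z=0 v=1 u=1 clk=0 n1=0 p=0 x=1 q=0
t6.Δ0 r=1 y=1 z=0 v=1 u=1 clk=0 n1=0 p=0 x=1 q=0
t6.Δ1 r=1 y=1 z=0 v=1 u=1 clk=1 n1=0 p=0 x=1 q=0
t6.Δ2 r=1 y=1 z=1 v=1 u=1 clk=1 n1=0 p=0 x=1 q=0
t6.Δ3 r=1 y=1 z=1 v=1 u=1 clk=1 n1=1 p=0 x=1 q=0
t7.Δ0 r=1 y=1 z=1 v=1 u=1 clk=1 n1=1 p=0 x=1 q=0
t7.Δ1 r=1 y=1 z=1 v=1 u=1 clk=0 n1=1 p=0 x=1 q=0
t8.Δ0 r=1 y=1 z=1 v=1 u=1 clk=0 n1=1 p=0 x=1 q=0
t8.Δ1 r=1 y=1 z=1 v=1 u=1 clk=1 n1=1 p=0 x=1 q=0
t8.Δ2 r=1 y=1 z=0 v=1 u=1 clk=1 n1=1 p=0 x=1 q=0
t8.Δ3 r=1 y=1 z=0 v=1 u=1 clk=1 n1=0 p=0 x=1 q=0
t9.Δ0 r=1 y=1 z=0 v=1 u=1 clk=1 n1=0 p=0 x=1 q=0
t9.Δ1 r=1 y=1 z=0 v=1 u=1 clk=0 n1=0 p=0 x=1 q=0
t10.Δ0 r=1 y=1 z=0 v=1 u=1 clk=0 n1=0 p=0 x=1 q=0
t10.Δ1 r=1 y=1 z=0 v=1 u=1 clk=1 n1=0 p=0 x=1 q=0
t10.Δ2 r=1 y=1 z=1 v=1 u=1 clk=1 n1=0 p=0 x=1 q=0
t10.Δ3 r=1 y=1 z=1 v=1 u=1 clk=1 n1=1 p=0 x=1 q=0
t11.Δ0 r=1 y=1 z=1 v=1 u=1 clk=1 n1=1 p=0 x=1 q=0
t11.Δ1 r=1 y=1 z=1 v=1 u=1 clk=0 n1=1 p=0 x=1 q=0
t12.Δ0 r=1 y=1 z=1 v=1 u=1 clk=0 n1=1 p=0 x=1 q=0
t12.Δ1 r=1 y=1 z=1 v=1 u=1 clk=1 n1=1 p=0 x=1 q=0
t12.Δ2 r=1 y=1 z=0 v=1 u=1 clk=1 n1=1 p=0 x=1 q=0
t12.Δ3 r=1 y=1 z=0 v=1 u=1 clk=1 n1=0 p=0 x=1 q=0
t13.Δ0 r=1 y=1 z=0 v=1 u=1 clk=1 n1=0 p=0 x=1 q=0
t13.Δ1 r=1 y=1 z=0 v=1 u=1 clk=0 n1=0 p=0 x=1 q=0
t14.Δ0 r=1 y=1 z=0 v=1 u=1 clk=0 n1=0 p=0 x=1 q=0
t14.Δ1 r=1 y=1 z=0 v=1 u=1 clk=1 n1=0 p=0 x=1 q=0
t14.Δ2 r=1 y=1 z=1 v=1 u=1 clk=1 n1=0 p=0 x=1 q=0
t14.Δ3 r=1 y=1 z=1 v=1 u=1 clk=1 n1=1 p=0 x=1 q=0
t15.Δ0 r=1 y=1 z=1 v=1 u=1 clk=1 n1=1 p=0 x=1 q=0
t15.Δ1 r=1 y=1 z=1 v=1 u=1 clk=0 n1=1 p=0 x=1 q=0
t16.Δ0 r=1 y=1 z=1 v=1 u=1 clk=0 n1=1 p=0 x=1 q=0
t16.Δ1 r=1 y=1 z=1 v=1 u=1 clk=1 n1=1 p=0 x=1 q=0
t16.Δ2 r=1 y=1 z=0 v=1 u=1 clk=1 n1=1 p=0 x=1 q=0
t16.Δ3 r=1 y=1 z=0 v=1 u=1 clk=1 n1=0 p=0 x=1 q=0
t17.Δ0 r=1 y=1 z=0 v=1 u=1 clk=1 n1=0 p=0 x=1 q=0
t17.Δ1 r=1 y=1 z=0 v=1 u=1 clk=0 n1=0 p=0 x=1 q=0
t18.Δ0 r=1 y=1 z=0 v=1 u=1 clk=0 n1=0 p=0 x=1 q=0
t18.Δ1 r=1 y=1 z=0 v=1 u=1 clk=1 n1=0 p=0 x=1 q=0
t18.Δ2 r=1 y=1 z=1 v=1 u=1 clk=1 n1=0 p=0 x=1 q=0
t18.Δ3 r=1 y=1 z=1 v=1 u=1 clk=1 n1=1 p=0 x=1 q=0

1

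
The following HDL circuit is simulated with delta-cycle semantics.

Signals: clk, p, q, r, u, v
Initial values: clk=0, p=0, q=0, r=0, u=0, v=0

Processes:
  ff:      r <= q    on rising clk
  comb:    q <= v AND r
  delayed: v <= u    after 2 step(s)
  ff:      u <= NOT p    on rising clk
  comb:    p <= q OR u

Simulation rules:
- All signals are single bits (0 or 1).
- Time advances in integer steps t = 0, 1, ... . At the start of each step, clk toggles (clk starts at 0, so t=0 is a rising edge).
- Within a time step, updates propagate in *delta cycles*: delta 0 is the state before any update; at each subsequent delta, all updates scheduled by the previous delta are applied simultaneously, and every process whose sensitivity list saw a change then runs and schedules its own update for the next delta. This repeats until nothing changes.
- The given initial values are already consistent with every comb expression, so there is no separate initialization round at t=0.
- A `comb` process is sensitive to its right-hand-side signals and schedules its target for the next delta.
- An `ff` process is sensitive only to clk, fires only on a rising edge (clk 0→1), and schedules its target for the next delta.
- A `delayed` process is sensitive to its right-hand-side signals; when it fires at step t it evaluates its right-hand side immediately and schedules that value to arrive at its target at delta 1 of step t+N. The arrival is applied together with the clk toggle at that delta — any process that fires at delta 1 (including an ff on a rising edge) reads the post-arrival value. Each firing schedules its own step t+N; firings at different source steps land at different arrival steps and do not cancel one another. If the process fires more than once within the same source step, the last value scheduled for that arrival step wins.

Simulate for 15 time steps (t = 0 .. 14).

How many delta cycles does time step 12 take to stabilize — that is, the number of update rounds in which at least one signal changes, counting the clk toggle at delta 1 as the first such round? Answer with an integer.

t=0 Δ0: r=0 q=0 u=0 p=0 clk=0 v=0
  Δ1: clk:0→1
  Δ2: u:0→1
  Δ3: p:0→1
  (3Δ to stable)
t=1 Δ0: r=0 q=0 u=1 p=1 clk=1 v=0
  Δ1: clk:1→0
  (1Δ to stable)
t=2 Δ0: r=0 q=0 u=1 p=1 clk=0 v=0
  Δ1: clk:0→1, v:0→1
  Δ2: u:1→0
  Δ3: p:1→0
  (3Δ to stable)
t=3 Δ0: r=0 q=0 u=0 p=0 clk=1 v=1
  Δ1: clk:1→0
  (1Δ to stable)
t=4 Δ0: r=0 q=0 u=0 p=0 clk=0 v=1
  Δ1: clk:0→1, v:1→0
  Δ2: u:0→1
  Δ3: p:0→1
  (3Δ to stable)
t=5 Δ0: r=0 q=0 u=1 p=1 clk=1 v=0
  Δ1: clk:1→0
  (1Δ to stable)
t=6 Δ0: r=0 q=0 u=1 p=1 clk=0 v=0
  Δ1: clk:0→1, v:0→1
  Δ2: u:1→0
  Δ3: p:1→0
  (3Δ to stable)
t=7 Δ0: r=0 q=0 u=0 p=0 clk=1 v=1
  Δ1: clk:1→0
  (1Δ to stable)
t=8 Δ0: r=0 q=0 u=0 p=0 clk=0 v=1
  Δ1: clk:0→1, v:1→0
  Δ2: u:0→1
  Δ3: p:0→1
  (3Δ to stable)
t=9 Δ0: r=0 q=0 u=1 p=1 clk=1 v=0
  Δ1: clk:1→0
  (1Δ to stable)
t=10 Δ0: r=0 q=0 u=1 p=1 clk=0 v=0
  Δ1: clk:0→1, v:0→1
  Δ2: u:1→0
  Δ3: p:1→0
  (3Δ to stable)
t=11 Δ0: r=0 q=0 u=0 p=0 clk=1 v=1
  Δ1: clk:1→0
  (1Δ to stable)
t=12 Δ0: r=0 q=0 u=0 p=0 clk=0 v=1
  Δ1: clk:0→1, v:1→0
  Δ2: u:0→1
  Δ3: p:0→1
  (3Δ to stable)
t=13 Δ0: r=0 q=0 u=1 p=1 clk=1 v=0
  Δ1: clk:1→0
  (1Δ to stable)
t=14 Δ0: r=0 q=0 u=1 p=1 clk=0 v=0
  Δ1: clk:0→1, v:0→1
  Δ2: u:1→0
  Δ3: p:1→0
  (3Δ to stable)

3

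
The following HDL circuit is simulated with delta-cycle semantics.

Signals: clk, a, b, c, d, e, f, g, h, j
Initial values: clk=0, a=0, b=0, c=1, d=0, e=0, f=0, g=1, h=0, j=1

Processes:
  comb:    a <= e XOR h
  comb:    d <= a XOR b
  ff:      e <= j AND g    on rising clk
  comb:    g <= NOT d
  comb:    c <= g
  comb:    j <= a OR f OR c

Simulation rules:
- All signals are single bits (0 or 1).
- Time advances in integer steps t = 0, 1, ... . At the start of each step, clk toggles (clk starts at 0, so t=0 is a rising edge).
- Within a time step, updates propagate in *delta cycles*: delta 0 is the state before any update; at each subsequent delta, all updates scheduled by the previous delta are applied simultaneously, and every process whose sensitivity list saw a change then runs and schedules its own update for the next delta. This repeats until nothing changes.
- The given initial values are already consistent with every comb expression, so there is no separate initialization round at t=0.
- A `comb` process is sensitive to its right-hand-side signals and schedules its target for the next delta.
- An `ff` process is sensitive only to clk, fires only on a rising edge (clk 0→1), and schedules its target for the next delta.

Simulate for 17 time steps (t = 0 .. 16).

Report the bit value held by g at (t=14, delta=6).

t=0 Δ0: h=0 b=0 j=1 f=0 g=1 e=0 a=0 clk=0 d=0 c=1
  Δ1: clk:0→1
  Δ2: e:0→1
  Δ3: a:0→1
  Δ4: d:0→1
  Δ5: g:1→0
  Δ6: c:1→0
  (6Δ to stable)
t=1 Δ0: h=0 b=0 j=1 f=0 g=0 e=1 a=1 clk=1 d=1 c=0
  Δ1: clk:1→0
  (1Δ to stable)
t=2 Δ0: h=0 b=0 j=1 f=0 g=0 e=1 a=1 clk=0 d=1 c=0
  Δ1: clk:0→1
  Δ2: e:1→0
  Δ3: a:1→0
  Δ4: j:1→0, d:1→0
  Δ5: g:0→1
  Δ6: c:0→1
  Δ7: j:0→1
  (7Δ to stable)
t=3 Δ0: h=0 b=0 j=1 f=0 g=1 e=0 a=0 clk=1 d=0 c=1
  Δ1: clk:1→0
  (1Δ to stable)
t=4 Δ0: h=0 b=0 j=1 f=0 g=1 e=0 a=0 clk=0 d=0 c=1
  Δ1: clk:0→1
  Δ2: e:0→1
  Δ3: a:0→1
  Δ4: d:0→1
  Δ5: g:1→0
  Δ6: c:1→0
  (6Δ to stable)
t=5 Δ0: h=0 b=0 j=1 f=0 g=0 e=1 a=1 clk=1 d=1 c=0
  Δ1: clk:1→0
  (1Δ to stable)
t=6 Δ0: h=0 b=0 j=1 f=0 g=0 e=1 a=1 clk=0 d=1 c=0
  Δ1: clk:0→1
  Δ2: e:1→0
  Δ3: a:1→0
  Δ4: j:1→0, d:1→0
  Δ5: g:0→1
  Δ6: c:0→1
  Δ7: j:0→1
  (7Δ to stable)
t=7 Δ0: h=0 b=0 j=1 f=0 g=1 e=0 a=0 clk=1 d=0 c=1
  Δ1: clk:1→0
  (1Δ to stable)
t=8 Δ0: h=0 b=0 j=1 f=0 g=1 e=0 a=0 clk=0 d=0 c=1
  Δ1: clk:0→1
  Δ2: e:0→1
  Δ3: a:0→1
  Δ4: d:0→1
  Δ5: g:1→0
  Δ6: c:1→0
  (6Δ to stable)
t=9 Δ0: h=0 b=0 j=1 f=0 g=0 e=1 a=1 clk=1 d=1 c=0
  Δ1: clk:1→0
  (1Δ to stable)
t=10 Δ0: h=0 b=0 j=1 f=0 g=0 e=1 a=1 clk=0 d=1 c=0
  Δ1: clk:0→1
  Δ2: e:1→0
  Δ3: a:1→0
  Δ4: j:1→0, d:1→0
  Δ5: g:0→1
  Δ6: c:0→1
  Δ7: j:0→1
  (7Δ to stable)
t=11 Δ0: h=0 b=0 j=1 f=0 g=1 e=0 a=0 clk=1 d=0 c=1
  Δ1: clk:1→0
  (1Δ to stable)
t=12 Δ0: h=0 b=0 j=1 f=0 g=1 e=0 a=0 clk=0 d=0 c=1
  Δ1: clk:0→1
  Δ2: e:0→1
  Δ3: a:0→1
  Δ4: d:0→1
  Δ5: g:1→0
  Δ6: c:1→0
  (6Δ to stable)
t=13 Δ0: h=0 b=0 j=1 f=0 g=0 e=1 a=1 clk=1 d=1 c=0
  Δ1: clk:1→0
  (1Δ to stable)
t=14 Δ0: h=0 b=0 j=1 f=0 g=0 e=1 a=1 clk=0 d=1 c=0
  Δ1: clk:0→1
  Δ2: e:1→0
  Δ3: a:1→0
  Δ4: j:1→0, d:1→0
  Δ5: g:0→1
  Δ6: c:0→1
  Δ7: j:0→1
  (7Δ to stable)
t=15 Δ0: h=0 b=0 j=1 f=0 g=1 e=0 a=0 clk=1 d=0 c=1
  Δ1: clk:1→0
  (1Δ to stable)
t=16 Δ0: h=0 b=0 j=1 f=0 g=1 e=0 a=0 clk=0 d=0 c=1
  Δ1: clk:0→1
  Δ2: e:0→1
  Δ3: a:0→1
  Δ4: d:0→1
  Δ5: g:1→0
  Δ6: c:1→0
  (6Δ to stable)

1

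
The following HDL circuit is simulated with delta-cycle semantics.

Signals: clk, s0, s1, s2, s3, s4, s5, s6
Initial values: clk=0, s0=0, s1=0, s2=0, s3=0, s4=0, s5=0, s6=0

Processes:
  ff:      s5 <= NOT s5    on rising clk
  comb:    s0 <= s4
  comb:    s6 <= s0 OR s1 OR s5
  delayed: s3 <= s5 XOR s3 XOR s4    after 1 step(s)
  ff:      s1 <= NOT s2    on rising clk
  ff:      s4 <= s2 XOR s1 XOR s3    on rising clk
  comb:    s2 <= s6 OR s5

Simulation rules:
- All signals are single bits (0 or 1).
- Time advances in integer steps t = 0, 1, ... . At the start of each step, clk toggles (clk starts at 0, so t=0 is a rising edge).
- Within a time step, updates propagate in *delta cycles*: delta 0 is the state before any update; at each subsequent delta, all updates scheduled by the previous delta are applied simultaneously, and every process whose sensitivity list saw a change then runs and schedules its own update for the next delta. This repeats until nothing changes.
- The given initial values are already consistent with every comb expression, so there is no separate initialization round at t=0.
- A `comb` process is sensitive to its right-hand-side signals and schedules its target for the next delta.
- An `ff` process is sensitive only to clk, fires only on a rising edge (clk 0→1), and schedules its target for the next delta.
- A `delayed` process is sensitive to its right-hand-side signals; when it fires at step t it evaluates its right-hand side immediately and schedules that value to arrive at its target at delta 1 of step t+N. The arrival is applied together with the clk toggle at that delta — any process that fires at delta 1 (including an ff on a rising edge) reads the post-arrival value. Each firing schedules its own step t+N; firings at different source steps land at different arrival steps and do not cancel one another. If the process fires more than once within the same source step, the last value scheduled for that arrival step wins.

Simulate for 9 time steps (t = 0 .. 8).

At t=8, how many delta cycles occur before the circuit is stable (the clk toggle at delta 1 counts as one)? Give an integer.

3

t0.Δ0 s1=0 s0=0 s3=0 s5=0 clk=0 s2=0 s4=0 s6=0
t0.Δ1 s1=0 s0=0 s3=0 s5=0 clk=1 s2=0 s4=0 s6=0
t0.Δ2 s1=1 s0=0 s3=0 s5=1 clk=1 s2=0 s4=0 s6=0
t0.Δ3 s1=1 s0=0 s3=0 s5=1 clk=1 s2=1 s4=0 s6=1
t1.Δ0 s1=1 s0=0 s3=0 s5=1 clk=1 s2=1 s4=0 s6=1
t1.Δ1 s1=1 s0=0 s3=1 s5=1 clk=0 s2=1 s4=0 s6=1
t2.Δ0 s1=1 s0=0 s3=1 s5=1 clk=0 s2=1 s4=0 s6=1
t2.Δ1 s1=1 s0=0 s3=0 s5=1 clk=1 s2=1 s4=0 s6=1
t2.Δ2 s1=0 s0=0 s3=0 s5=0 clk=1 s2=1 s4=0 s6=1
t2.Δ3 s1=0 s0=0 s3=0 s5=0 clk=1 s2=1 s4=0 s6=0
t2.Δ4 s1=0 s0=0 s3=0 s5=0 clk=1 s2=0 s4=0 s6=0
t3.Δ0 s1=0 s0=0 s3=0 s5=0 clk=1 s2=0 s4=0 s6=0
t3.Δ1 s1=0 s0=0 s3=0 s5=0 clk=0 s2=0 s4=0 s6=0
t4.Δ0 s1=0 s0=0 s3=0 s5=0 clk=0 s2=0 s4=0 s6=0
t4.Δ1 s1=0 s0=0 s3=0 s5=0 clk=1 s2=0 s4=0 s6=0
t4.Δ2 s1=1 s0=0 s3=0 s5=1 clk=1 s2=0 s4=0 s6=0
t4.Δ3 s1=1 s0=0 s3=0 s5=1 clk=1 s2=1 s4=0 s6=1
t5.Δ0 s1=1 s0=0 s3=0 s5=1 clk=1 s2=1 s4=0 s6=1
t5.Δ1 s1=1 s0=0 s3=1 s5=1 clk=0 s2=1 s4=0 s6=1
t6.Δ0 s1=1 s0=0 s3=1 s5=1 clk=0 s2=1 s4=0 s6=1
t6.Δ1 s1=1 s0=0 s3=0 s5=1 clk=1 s2=1 s4=0 s6=1
t6.Δ2 s1=0 s0=0 s3=0 s5=0 clk=1 s2=1 s4=0 s6=1
t6.Δ3 s1=0 s0=0 s3=0 s5=0 clk=1 s2=1 s4=0 s6=0
t6.Δ4 s1=0 s0=0 s3=0 s5=0 clk=1 s2=0 s4=0 s6=0
t7.Δ0 s1=0 s0=0 s3=0 s5=0 clk=1 s2=0 s4=0 s6=0
t7.Δ1 s1=0 s0=0 s3=0 s5=0 clk=0 s2=0 s4=0 s6=0
t8.Δ0 s1=0 s0=0 s3=0 s5=0 clk=0 s2=0 s4=0 s6=0
t8.Δ1 s1=0 s0=0 s3=0 s5=0 clk=1 s2=0 s4=0 s6=0
t8.Δ2 s1=1 s0=0 s3=0 s5=1 clk=1 s2=0 s4=0 s6=0
t8.Δ3 s1=1 s0=0 s3=0 s5=1 clk=1 s2=1 s4=0 s6=1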